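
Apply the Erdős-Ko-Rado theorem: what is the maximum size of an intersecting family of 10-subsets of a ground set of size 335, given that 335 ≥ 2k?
max |F| = C(334, 9) = 127862378575360066

The Erdős-Ko-Rado theorem states: for n ≥ 2k, an intersecting family of k-subsets of an n-element set has size at most C(n − 1, k − 1), with equality for 'star' families {A ⊆ [n] : |A| = k, i ∈ A} (fix an element i). For n = 335, k = 10: C(334, 9) = 127862378575360066.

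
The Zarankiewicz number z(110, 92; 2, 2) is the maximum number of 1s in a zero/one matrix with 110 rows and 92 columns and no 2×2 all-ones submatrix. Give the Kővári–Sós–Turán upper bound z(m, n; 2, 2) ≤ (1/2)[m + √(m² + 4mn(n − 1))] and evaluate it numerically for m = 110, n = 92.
z(110, 92; 2, 2) ≤ (1/2)[110 + √(110² + 4·110·92·91)] = (1/2)[110 + √3695780] = 1016.2206

Kővári–Sós–Turán: let r_1, ..., r_110 be the row sums and z = Σ r_i the total number of 1s. Each pair of columns can share at most one row with both entries 1 (else a 2×2 all-ones block appears), so Σ_i C(r_i, 2) ≤ C(92, 2) = 4186. By convexity Σ_i C(r_i, 2) ≥ 110·C(z/110, 2) = z(z − 110)/(2·110), giving z² − 110z − 110·92·91 ≤ 0 and hence z ≤ (1/2)[110 + √(12100 + 4·920920)] = (1/2)[110 + √3695780] ≈ (1/2)(110 + 1922.4412) = 1016.2206.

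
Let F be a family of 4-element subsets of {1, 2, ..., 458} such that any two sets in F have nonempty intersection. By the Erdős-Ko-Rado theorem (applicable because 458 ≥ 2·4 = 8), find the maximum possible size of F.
max |F| = C(457, 3) = 15803060

Erdős-Ko-Rado (1961): when n ≥ 2k, max |F| = C(n−1, k−1). The bound is attained by the star {A : i ∈ A} for any fixed i ∈ [n]. Here C(458−1, 4−1) = C(457, 3) = 15803060.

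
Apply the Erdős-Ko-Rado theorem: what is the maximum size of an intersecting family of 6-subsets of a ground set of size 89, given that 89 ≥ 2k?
max |F| = C(88, 5) = 39175752

The Erdős-Ko-Rado theorem states: for n ≥ 2k, an intersecting family of k-subsets of an n-element set has size at most C(n − 1, k − 1), with equality for 'star' families {A ⊆ [n] : |A| = k, i ∈ A} (fix an element i). For n = 89, k = 6: C(88, 5) = 39175752.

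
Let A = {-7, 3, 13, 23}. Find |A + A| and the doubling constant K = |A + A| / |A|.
K = |A + A| / |A| = 7/4

Enumerate A + A = {a + b : a, b ∈ A}. With |A| = 4, there are |A|^2 = 16 ordered sum pairs; collecting distinct values, A + A = {-14, -4, 6, 16, 26, 36, 46}, so |A + A| = 7. Thus K = 7/4. Here |A + A| = 2|A| − 1 = 7, the minimum possible — so K = 7/4 is minimal, which holds iff A is an arithmetic progression.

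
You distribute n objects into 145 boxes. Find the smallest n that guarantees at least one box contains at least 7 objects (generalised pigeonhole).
n = (7 − 1)·145 + 1 = 871

By the generalised pigeonhole principle, to guarantee some box contains ≥ r objects we need more than (r − 1) · k objects total. Threshold: n = (r − 1) · k + 1. With r = 7 and k = 145: n = 6 · 145 + 1 = 870 + 1 = 871. For n = 870 = 6 · 145, we can put exactly 6 objects in every box, avoiding 7 in any single one — so 871 is tight.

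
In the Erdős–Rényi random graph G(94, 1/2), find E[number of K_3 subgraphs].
E[# K_3] = C(94, 3) · (1/2)^C(3, 2) = 134044 / 2^3 = 33511/2 = 16755.5

For each 3-subset S of vertices (there are C(94, 3) = 134044 such S), let X_S = 1 if S induces a K_3 (all C(3, 2) = 3 edges present). Then P(X_S = 1) = (1/2)^3 = 1/8. By linearity of expectation, E[# K_3] = C(94, 3) · (1/2)^3 = 134044 / 8 = 33511/2 = 16755.5.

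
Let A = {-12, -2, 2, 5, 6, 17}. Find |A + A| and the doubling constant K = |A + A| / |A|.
K = |A + A| / |A| = 20/6 = 10/3

Enumerate A + A = {a + b : a, b ∈ A}. With |A| = 6, there are |A|^2 = 36 ordered sum pairs; collecting distinct values, A + A = {-24, -14, -10, -7, -6, -4, 0, 3, 4, 5, 7, 8, 10, 11, 12, 15, 19, 22, 23, 34}, so |A + A| = 20. Thus K = 20/6 = 10/3. For comparison, the minimum possible |A + A| over all 6-element sets is 2·6 − 1 = 11 (so min K = 11/6), attained only by arithmetic progressions.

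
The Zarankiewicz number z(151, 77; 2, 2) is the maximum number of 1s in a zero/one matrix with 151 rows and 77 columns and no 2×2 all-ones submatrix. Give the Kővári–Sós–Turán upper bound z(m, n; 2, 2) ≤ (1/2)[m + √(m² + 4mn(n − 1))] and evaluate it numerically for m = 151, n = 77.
z(151, 77; 2, 2) ≤ (1/2)[151 + √(151² + 4·151·77·76)] = (1/2)[151 + √3557409] = 1018.5547

Kővári–Sós–Turán: let r_1, ..., r_151 be the row sums and z = Σ r_i the total number of 1s. Each pair of columns can share at most one row with both entries 1 (else a 2×2 all-ones block appears), so Σ_i C(r_i, 2) ≤ C(77, 2) = 2926. By convexity Σ_i C(r_i, 2) ≥ 151·C(z/151, 2) = z(z − 151)/(2·151), giving z² − 151z − 151·77·76 ≤ 0 and hence z ≤ (1/2)[151 + √(22801 + 4·883652)] = (1/2)[151 + √3557409] ≈ (1/2)(151 + 1886.1095) = 1018.5547.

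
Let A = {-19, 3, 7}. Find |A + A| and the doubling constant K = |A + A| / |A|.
K = |A + A| / |A| = 6/3 = 2

Enumerate A + A = {a + b : a, b ∈ A}. With |A| = 3, there are |A|^2 = 9 ordered sum pairs; collecting distinct values, A + A = {-38, -16, -12, 6, 10, 14}, so |A + A| = 6. Thus K = 6/3 = 2. For comparison, the minimum possible |A + A| over all 3-element sets is 2·3 − 1 = 5 (so min K = 5/3), attained only by arithmetic progressions.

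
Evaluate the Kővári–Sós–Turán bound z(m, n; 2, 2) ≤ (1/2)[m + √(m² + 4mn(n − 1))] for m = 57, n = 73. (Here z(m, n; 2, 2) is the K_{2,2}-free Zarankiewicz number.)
z(57, 73; 2, 2) ≤ (1/2)[57 + √(57² + 4·57·73·72)] = (1/2)[57 + √1201617] = 576.5915

Kővári–Sós–Turán: let r_1, ..., r_57 be the row sums and z = Σ r_i the total number of 1s. Each pair of columns can share at most one row with both entries 1 (else a 2×2 all-ones block appears), so Σ_i C(r_i, 2) ≤ C(73, 2) = 2628. By convexity Σ_i C(r_i, 2) ≥ 57·C(z/57, 2) = z(z − 57)/(2·57), giving z² − 57z − 57·73·72 ≤ 0 and hence z ≤ (1/2)[57 + √(3249 + 4·299592)] = (1/2)[57 + √1201617] ≈ (1/2)(57 + 1096.1829) = 576.5915.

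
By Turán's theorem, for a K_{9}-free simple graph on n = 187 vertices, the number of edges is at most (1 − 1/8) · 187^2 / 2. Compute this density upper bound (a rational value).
Turán density bound = (7/8) · 187^2/2 = 244783/16 ≈ 15298.9375

Turán's theorem: ex(n, K_{r+1}) is achieved by the complete r-partite Turán graph T(n, r) with parts as balanced as possible, and is at most (1 − 1/r) · n^2/2. For r = 8, n = 187: the density bound is (7/8) · 34969/2 = 244783/16 ≈ 15298.9375. The integer-valued extremum is e(T(187, 8)) = 15298, which is strictly less than the density bound 244783/16 since 8 ∤ 187 (the parts of T(187, 8) cannot all be equal).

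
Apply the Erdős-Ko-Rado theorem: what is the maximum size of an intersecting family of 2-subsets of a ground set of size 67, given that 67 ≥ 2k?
max |F| = C(66, 1) = 66

The Erdős-Ko-Rado theorem states: for n ≥ 2k, an intersecting family of k-subsets of an n-element set has size at most C(n − 1, k − 1), with equality for 'star' families {A ⊆ [n] : |A| = k, i ∈ A} (fix an element i). For n = 67, k = 2: C(66, 1) = 66.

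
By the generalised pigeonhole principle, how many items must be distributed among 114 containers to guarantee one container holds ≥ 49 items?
n = (49 − 1)·114 + 1 = 5473

By the generalised pigeonhole principle, to guarantee some box contains ≥ r objects we need more than (r − 1) · k objects total. Threshold: n = (r − 1) · k + 1. With r = 49 and k = 114: n = 48 · 114 + 1 = 5472 + 1 = 5473. For n = 5472 = 48 · 114, we can put exactly 48 objects in every box, avoiding 49 in any single one — so 5473 is tight.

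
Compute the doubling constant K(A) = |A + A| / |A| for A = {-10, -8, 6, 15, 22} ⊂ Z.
K = |A + A| / |A| = 14/5

Enumerate A + A = {a + b : a, b ∈ A}. With |A| = 5, there are |A|^2 = 25 ordered sum pairs; collecting distinct values, A + A = {-20, -18, -16, -4, -2, 5, 7, 12, 14, 21, 28, 30, 37, 44}, so |A + A| = 14. Thus K = 14/5. For comparison, the minimum possible |A + A| over all 5-element sets is 2·5 − 1 = 9 (so min K = 9/5), attained only by arithmetic progressions.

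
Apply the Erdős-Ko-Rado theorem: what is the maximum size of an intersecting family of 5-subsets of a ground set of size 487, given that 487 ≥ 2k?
max |F| = C(486, 4) = 2295933255

Erdős-Ko-Rado (1961): when n ≥ 2k, max |F| = C(n−1, k−1). The bound is attained by the star {A : i ∈ A} for any fixed i ∈ [n]. Here C(487−1, 5−1) = C(486, 4) = 2295933255.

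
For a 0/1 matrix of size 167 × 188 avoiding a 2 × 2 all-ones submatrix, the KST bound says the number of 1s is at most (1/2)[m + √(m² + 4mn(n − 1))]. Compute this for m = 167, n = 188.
z(167, 188; 2, 2) ≤ (1/2)[167 + √(167² + 4·167·188·187)] = (1/2)[167 + √23512097] = 2507.9637

Kővári–Sós–Turán: let r_1, ..., r_167 be the row sums and z = Σ r_i the total number of 1s. Each pair of columns can share at most one row with both entries 1 (else a 2×2 all-ones block appears), so Σ_i C(r_i, 2) ≤ C(188, 2) = 17578. By convexity Σ_i C(r_i, 2) ≥ 167·C(z/167, 2) = z(z − 167)/(2·167), giving z² − 167z − 167·188·187 ≤ 0 and hence z ≤ (1/2)[167 + √(27889 + 4·5871052)] = (1/2)[167 + √23512097] ≈ (1/2)(167 + 4848.9274) = 2507.9637.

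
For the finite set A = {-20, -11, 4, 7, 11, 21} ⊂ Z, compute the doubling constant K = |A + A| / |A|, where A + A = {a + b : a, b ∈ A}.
K = |A + A| / |A| = 21/6 = 7/2

Enumerate A + A = {a + b : a, b ∈ A}. With |A| = 6, there are |A|^2 = 36 ordered sum pairs; collecting distinct values, A + A = {-40, -31, -22, -16, -13, -9, -7, -4, 0, 1, 8, 10, 11, 14, 15, 18, 22, 25, 28, 32, 42}, so |A + A| = 21. Thus K = 21/6 = 7/2. For comparison, the minimum possible |A + A| over all 6-element sets is 2·6 − 1 = 11 (so min K = 11/6), attained only by arithmetic progressions.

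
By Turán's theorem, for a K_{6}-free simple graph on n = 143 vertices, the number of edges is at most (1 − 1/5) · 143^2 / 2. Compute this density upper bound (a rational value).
Turán density bound = (4/5) · 143^2/2 = 40898/5 ≈ 8179.6

Turán's theorem: ex(n, K_{r+1}) is achieved by the complete r-partite Turán graph T(n, r) with parts as balanced as possible, and is at most (1 − 1/r) · n^2/2. For r = 5, n = 143: the density bound is (4/5) · 20449/2 = 40898/5 ≈ 8179.6. The integer-valued extremum is e(T(143, 5)) = 8179, which is strictly less than the density bound 40898/5 since 5 ∤ 143 (the parts of T(143, 5) cannot all be equal).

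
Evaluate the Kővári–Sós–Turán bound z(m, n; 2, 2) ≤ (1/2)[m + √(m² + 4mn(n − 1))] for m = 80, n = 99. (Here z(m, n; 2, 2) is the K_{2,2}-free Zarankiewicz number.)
z(80, 99; 2, 2) ≤ (1/2)[80 + √(80² + 4·80·99·98)] = (1/2)[80 + √3111040] = 921.907

Kővári–Sós–Turán: let r_1, ..., r_80 be the row sums and z = Σ r_i the total number of 1s. Each pair of columns can share at most one row with both entries 1 (else a 2×2 all-ones block appears), so Σ_i C(r_i, 2) ≤ C(99, 2) = 4851. By convexity Σ_i C(r_i, 2) ≥ 80·C(z/80, 2) = z(z − 80)/(2·80), giving z² − 80z − 80·99·98 ≤ 0 and hence z ≤ (1/2)[80 + √(6400 + 4·776160)] = (1/2)[80 + √3111040] ≈ (1/2)(80 + 1763.814) = 921.907.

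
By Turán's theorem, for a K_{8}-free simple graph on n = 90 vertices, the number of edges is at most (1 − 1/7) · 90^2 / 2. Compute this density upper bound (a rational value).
Turán density bound = (6/7) · 90^2/2 = 24300/7 ≈ 3471.4286

Turán's theorem: ex(n, K_{r+1}) is achieved by the complete r-partite Turán graph T(n, r) with parts as balanced as possible, and is at most (1 − 1/r) · n^2/2. For r = 7, n = 90: the density bound is (6/7) · 8100/2 = 24300/7 ≈ 3471.4286. The integer-valued extremum is e(T(90, 7)) = 3471, which is strictly less than the density bound 24300/7 since 7 ∤ 90 (the parts of T(90, 7) cannot all be equal).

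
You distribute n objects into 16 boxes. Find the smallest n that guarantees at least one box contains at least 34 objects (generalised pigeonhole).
n = (34 − 1)·16 + 1 = 529

By the generalised pigeonhole principle, to guarantee some box contains ≥ r objects we need more than (r − 1) · k objects total. Threshold: n = (r − 1) · k + 1. With r = 34 and k = 16: n = 33 · 16 + 1 = 528 + 1 = 529. For n = 528 = 33 · 16, we can put exactly 33 objects in every box, avoiding 34 in any single one — so 529 is tight.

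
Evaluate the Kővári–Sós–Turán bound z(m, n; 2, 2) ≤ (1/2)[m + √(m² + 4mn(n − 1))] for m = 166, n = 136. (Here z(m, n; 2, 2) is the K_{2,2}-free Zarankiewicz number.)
z(166, 136; 2, 2) ≤ (1/2)[166 + √(166² + 4·166·136·135)] = (1/2)[166 + √12218596] = 1830.7554

Kővári–Sós–Turán: let r_1, ..., r_166 be the row sums and z = Σ r_i the total number of 1s. Each pair of columns can share at most one row with both entries 1 (else a 2×2 all-ones block appears), so Σ_i C(r_i, 2) ≤ C(136, 2) = 9180. By convexity Σ_i C(r_i, 2) ≥ 166·C(z/166, 2) = z(z − 166)/(2·166), giving z² − 166z − 166·136·135 ≤ 0 and hence z ≤ (1/2)[166 + √(27556 + 4·3047760)] = (1/2)[166 + √12218596] ≈ (1/2)(166 + 3495.5108) = 1830.7554.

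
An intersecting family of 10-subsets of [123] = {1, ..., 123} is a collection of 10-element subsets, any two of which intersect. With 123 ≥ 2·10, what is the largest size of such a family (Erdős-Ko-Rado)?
max |F| = C(122, 9) = 12196604061070

Erdős-Ko-Rado (1961): when n ≥ 2k, max |F| = C(n−1, k−1). The bound is attained by the star {A : i ∈ A} for any fixed i ∈ [n]. Here C(123−1, 10−1) = C(122, 9) = 12196604061070.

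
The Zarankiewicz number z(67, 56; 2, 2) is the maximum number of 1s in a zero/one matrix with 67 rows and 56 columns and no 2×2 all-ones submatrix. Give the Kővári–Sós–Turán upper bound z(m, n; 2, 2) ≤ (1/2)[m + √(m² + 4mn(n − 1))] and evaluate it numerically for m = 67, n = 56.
z(67, 56; 2, 2) ≤ (1/2)[67 + √(67² + 4·67·56·55)] = (1/2)[67 + √829929] = 489.0022

Kővári–Sós–Turán: let r_1, ..., r_67 be the row sums and z = Σ r_i the total number of 1s. Each pair of columns can share at most one row with both entries 1 (else a 2×2 all-ones block appears), so Σ_i C(r_i, 2) ≤ C(56, 2) = 1540. By convexity Σ_i C(r_i, 2) ≥ 67·C(z/67, 2) = z(z − 67)/(2·67), giving z² − 67z − 67·56·55 ≤ 0 and hence z ≤ (1/2)[67 + √(4489 + 4·206360)] = (1/2)[67 + √829929] ≈ (1/2)(67 + 911.0044) = 489.0022.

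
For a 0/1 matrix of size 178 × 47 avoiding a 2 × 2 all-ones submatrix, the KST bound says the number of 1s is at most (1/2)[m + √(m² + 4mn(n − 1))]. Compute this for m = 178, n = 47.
z(178, 47; 2, 2) ≤ (1/2)[178 + √(178² + 4·178·47·46)] = (1/2)[178 + √1571028] = 715.7033

Kővári–Sós–Turán: let r_1, ..., r_178 be the row sums and z = Σ r_i the total number of 1s. Each pair of columns can share at most one row with both entries 1 (else a 2×2 all-ones block appears), so Σ_i C(r_i, 2) ≤ C(47, 2) = 1081. By convexity Σ_i C(r_i, 2) ≥ 178·C(z/178, 2) = z(z − 178)/(2·178), giving z² − 178z − 178·47·46 ≤ 0 and hence z ≤ (1/2)[178 + √(31684 + 4·384836)] = (1/2)[178 + √1571028] ≈ (1/2)(178 + 1253.4066) = 715.7033.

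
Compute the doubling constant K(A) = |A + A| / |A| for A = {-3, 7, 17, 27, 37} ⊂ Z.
K = |A + A| / |A| = 9/5

Enumerate A + A = {a + b : a, b ∈ A}. With |A| = 5, there are |A|^2 = 25 ordered sum pairs; collecting distinct values, A + A = {-6, 4, 14, 24, 34, 44, 54, 64, 74}, so |A + A| = 9. Thus K = 9/5. Here |A + A| = 2|A| − 1 = 9, the minimum possible — so K = 9/5 is minimal, which holds iff A is an arithmetic progression.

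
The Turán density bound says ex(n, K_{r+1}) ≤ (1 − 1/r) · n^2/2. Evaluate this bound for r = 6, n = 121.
Turán density bound = (5/6) · 121^2/2 = 73205/12 ≈ 6100.4167

Turán's theorem: ex(n, K_{r+1}) is achieved by the complete r-partite Turán graph T(n, r) with parts as balanced as possible, and is at most (1 − 1/r) · n^2/2. For r = 6, n = 121: the density bound is (5/6) · 14641/2 = 73205/12 ≈ 6100.4167. The integer-valued extremum is e(T(121, 6)) = 6100, which is strictly less than the density bound 73205/12 since 6 ∤ 121 (the parts of T(121, 6) cannot all be equal).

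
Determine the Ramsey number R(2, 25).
R(2, 25) = 25

R(2, k) = k for all k ≥ 2: in a 2-colouring of K_k, either some edge is red (a red K_2) or all edges are blue (a blue K_k). And K_{24} coloured all-blue has no blue K_25, so R(2, 25) > 24. Hence R(2, 25) = 25.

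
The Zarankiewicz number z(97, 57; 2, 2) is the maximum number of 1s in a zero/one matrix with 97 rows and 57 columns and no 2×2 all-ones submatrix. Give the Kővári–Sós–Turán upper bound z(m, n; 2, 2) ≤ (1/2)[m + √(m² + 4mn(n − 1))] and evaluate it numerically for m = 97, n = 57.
z(97, 57; 2, 2) ≤ (1/2)[97 + √(97² + 4·97·57·56)] = (1/2)[97 + √1247905] = 607.0483

Kővári–Sós–Turán: let r_1, ..., r_97 be the row sums and z = Σ r_i the total number of 1s. Each pair of columns can share at most one row with both entries 1 (else a 2×2 all-ones block appears), so Σ_i C(r_i, 2) ≤ C(57, 2) = 1596. By convexity Σ_i C(r_i, 2) ≥ 97·C(z/97, 2) = z(z − 97)/(2·97), giving z² − 97z − 97·57·56 ≤ 0 and hence z ≤ (1/2)[97 + √(9409 + 4·309624)] = (1/2)[97 + √1247905] ≈ (1/2)(97 + 1117.0967) = 607.0483.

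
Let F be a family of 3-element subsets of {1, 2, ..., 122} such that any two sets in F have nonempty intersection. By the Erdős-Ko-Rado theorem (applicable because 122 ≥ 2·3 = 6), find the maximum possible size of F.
max |F| = C(121, 2) = 7260

Erdős-Ko-Rado (1961): when n ≥ 2k, max |F| = C(n−1, k−1). The bound is attained by the star {A : i ∈ A} for any fixed i ∈ [n]. Here C(122−1, 3−1) = C(121, 2) = 7260.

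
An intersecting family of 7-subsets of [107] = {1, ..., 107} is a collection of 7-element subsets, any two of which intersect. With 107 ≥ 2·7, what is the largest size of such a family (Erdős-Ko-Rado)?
max |F| = C(106, 6) = 1705904746

Erdős-Ko-Rado (1961): when n ≥ 2k, max |F| = C(n−1, k−1). The bound is attained by the star {A : i ∈ A} for any fixed i ∈ [n]. Here C(107−1, 7−1) = C(106, 6) = 1705904746.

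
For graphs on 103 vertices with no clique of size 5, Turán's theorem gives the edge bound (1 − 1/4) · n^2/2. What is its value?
Turán density bound = (3/4) · 103^2/2 = 31827/8 ≈ 3978.375

Turán's theorem: ex(n, K_{r+1}) is achieved by the complete r-partite Turán graph T(n, r) with parts as balanced as possible, and is at most (1 − 1/r) · n^2/2. For r = 4, n = 103: the density bound is (3/4) · 10609/2 = 31827/8 ≈ 3978.375. The integer-valued extremum is e(T(103, 4)) = 3978, which is strictly less than the density bound 31827/8 since 4 ∤ 103 (the parts of T(103, 4) cannot all be equal).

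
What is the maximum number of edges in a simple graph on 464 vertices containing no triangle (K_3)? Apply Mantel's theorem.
ex(464, K_3) = ⌊464^2/4⌋ = 53824

Mantel (1907): a triangle-free graph on n vertices has at most ⌊n^2/4⌋ edges, with equality for the complete bipartite graph K_{⌊n/2⌋, ⌈n/2⌉}. For n = 464: ⌊464^2/4⌋ = ⌊215296/4⌋ = 53824. The extremal graph is K_{232, 232}, which has 232·232 = 53824 edges.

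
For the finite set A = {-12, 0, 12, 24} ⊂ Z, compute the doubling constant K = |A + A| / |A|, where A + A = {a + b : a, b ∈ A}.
K = |A + A| / |A| = 7/4

Enumerate A + A = {a + b : a, b ∈ A}. With |A| = 4, there are |A|^2 = 16 ordered sum pairs; collecting distinct values, A + A = {-24, -12, 0, 12, 24, 36, 48}, so |A + A| = 7. Thus K = 7/4. Here |A + A| = 2|A| − 1 = 7, the minimum possible — so K = 7/4 is minimal, which holds iff A is an arithmetic progression.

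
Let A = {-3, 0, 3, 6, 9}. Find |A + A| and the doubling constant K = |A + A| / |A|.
K = |A + A| / |A| = 9/5

Enumerate A + A = {a + b : a, b ∈ A}. With |A| = 5, there are |A|^2 = 25 ordered sum pairs; collecting distinct values, A + A = {-6, -3, 0, 3, 6, 9, 12, 15, 18}, so |A + A| = 9. Thus K = 9/5. Here |A + A| = 2|A| − 1 = 9, the minimum possible — so K = 9/5 is minimal, which holds iff A is an arithmetic progression.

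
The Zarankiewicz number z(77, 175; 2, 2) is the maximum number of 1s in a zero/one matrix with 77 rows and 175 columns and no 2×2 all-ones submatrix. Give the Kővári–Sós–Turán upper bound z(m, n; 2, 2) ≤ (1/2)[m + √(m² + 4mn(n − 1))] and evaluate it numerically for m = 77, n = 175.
z(77, 175; 2, 2) ≤ (1/2)[77 + √(77² + 4·77·175·174)] = (1/2)[77 + √9384529] = 1570.2089

Kővári–Sós–Turán: let r_1, ..., r_77 be the row sums and z = Σ r_i the total number of 1s. Each pair of columns can share at most one row with both entries 1 (else a 2×2 all-ones block appears), so Σ_i C(r_i, 2) ≤ C(175, 2) = 15225. By convexity Σ_i C(r_i, 2) ≥ 77·C(z/77, 2) = z(z − 77)/(2·77), giving z² − 77z − 77·175·174 ≤ 0 and hence z ≤ (1/2)[77 + √(5929 + 4·2344650)] = (1/2)[77 + √9384529] ≈ (1/2)(77 + 3063.4179) = 1570.2089.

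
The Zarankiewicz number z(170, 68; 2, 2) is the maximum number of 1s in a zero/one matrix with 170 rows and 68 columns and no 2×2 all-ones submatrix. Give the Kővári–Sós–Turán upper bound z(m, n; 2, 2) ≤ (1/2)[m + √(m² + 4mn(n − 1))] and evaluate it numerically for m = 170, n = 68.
z(170, 68; 2, 2) ≤ (1/2)[170 + √(170² + 4·170·68·67)] = (1/2)[170 + √3126980] = 969.1634

Kővári–Sós–Turán: let r_1, ..., r_170 be the row sums and z = Σ r_i the total number of 1s. Each pair of columns can share at most one row with both entries 1 (else a 2×2 all-ones block appears), so Σ_i C(r_i, 2) ≤ C(68, 2) = 2278. By convexity Σ_i C(r_i, 2) ≥ 170·C(z/170, 2) = z(z − 170)/(2·170), giving z² − 170z − 170·68·67 ≤ 0 and hence z ≤ (1/2)[170 + √(28900 + 4·774520)] = (1/2)[170 + √3126980] ≈ (1/2)(170 + 1768.3269) = 969.1634.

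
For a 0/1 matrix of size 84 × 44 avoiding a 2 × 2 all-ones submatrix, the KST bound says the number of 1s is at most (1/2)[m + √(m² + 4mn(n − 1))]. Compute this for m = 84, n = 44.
z(84, 44; 2, 2) ≤ (1/2)[84 + √(84² + 4·84·44·43)] = (1/2)[84 + √642768] = 442.8641

Kővári–Sós–Turán: let r_1, ..., r_84 be the row sums and z = Σ r_i the total number of 1s. Each pair of columns can share at most one row with both entries 1 (else a 2×2 all-ones block appears), so Σ_i C(r_i, 2) ≤ C(44, 2) = 946. By convexity Σ_i C(r_i, 2) ≥ 84·C(z/84, 2) = z(z − 84)/(2·84), giving z² − 84z − 84·44·43 ≤ 0 and hence z ≤ (1/2)[84 + √(7056 + 4·158928)] = (1/2)[84 + √642768] ≈ (1/2)(84 + 801.7281) = 442.8641.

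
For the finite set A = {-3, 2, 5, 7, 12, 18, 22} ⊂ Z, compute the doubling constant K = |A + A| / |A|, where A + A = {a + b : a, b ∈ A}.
K = |A + A| / |A| = 23/7

Enumerate A + A = {a + b : a, b ∈ A}. With |A| = 7, there are |A|^2 = 49 ordered sum pairs; collecting distinct values, A + A = {-6, -1, 2, 4, 7, 9, 10, 12, 14, 15, 17, 19, 20, 23, 24, 25, 27, 29, 30, 34, 36, 40, 44}, so |A + A| = 23. Thus K = 23/7. For comparison, the minimum possible |A + A| over all 7-element sets is 2·7 − 1 = 13 (so min K = 13/7), attained only by arithmetic progressions.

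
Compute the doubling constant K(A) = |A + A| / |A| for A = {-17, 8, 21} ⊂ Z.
K = |A + A| / |A| = 6/3 = 2

Enumerate A + A = {a + b : a, b ∈ A}. With |A| = 3, there are |A|^2 = 9 ordered sum pairs; collecting distinct values, A + A = {-34, -9, 4, 16, 29, 42}, so |A + A| = 6. Thus K = 6/3 = 2. For comparison, the minimum possible |A + A| over all 3-element sets is 2·3 − 1 = 5 (so min K = 5/3), attained only by arithmetic progressions.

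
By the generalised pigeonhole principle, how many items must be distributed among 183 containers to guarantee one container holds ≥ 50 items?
n = (50 − 1)·183 + 1 = 8968

By the generalised pigeonhole principle, to guarantee some box contains ≥ r objects we need more than (r − 1) · k objects total. Threshold: n = (r − 1) · k + 1. With r = 50 and k = 183: n = 49 · 183 + 1 = 8967 + 1 = 8968. For n = 8967 = 49 · 183, we can put exactly 49 objects in every box, avoiding 50 in any single one — so 8968 is tight.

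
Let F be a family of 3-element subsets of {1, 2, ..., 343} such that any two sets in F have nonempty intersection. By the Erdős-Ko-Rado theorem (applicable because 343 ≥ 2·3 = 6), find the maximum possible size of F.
max |F| = C(342, 2) = 58311

The Erdős-Ko-Rado theorem states: for n ≥ 2k, an intersecting family of k-subsets of an n-element set has size at most C(n − 1, k − 1), with equality for 'star' families {A ⊆ [n] : |A| = k, i ∈ A} (fix an element i). For n = 343, k = 3: C(342, 2) = 58311.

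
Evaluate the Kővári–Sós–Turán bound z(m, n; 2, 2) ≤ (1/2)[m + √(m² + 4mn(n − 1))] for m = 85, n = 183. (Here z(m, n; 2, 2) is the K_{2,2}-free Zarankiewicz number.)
z(85, 183; 2, 2) ≤ (1/2)[85 + √(85² + 4·85·183·182)] = (1/2)[85 + √11331265] = 1725.5972

Kővári–Sós–Turán: let r_1, ..., r_85 be the row sums and z = Σ r_i the total number of 1s. Each pair of columns can share at most one row with both entries 1 (else a 2×2 all-ones block appears), so Σ_i C(r_i, 2) ≤ C(183, 2) = 16653. By convexity Σ_i C(r_i, 2) ≥ 85·C(z/85, 2) = z(z − 85)/(2·85), giving z² − 85z − 85·183·182 ≤ 0 and hence z ≤ (1/2)[85 + √(7225 + 4·2831010)] = (1/2)[85 + √11331265] ≈ (1/2)(85 + 3366.1944) = 1725.5972.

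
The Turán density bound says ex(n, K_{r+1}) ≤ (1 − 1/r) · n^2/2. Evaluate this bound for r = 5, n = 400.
Turán density bound = (4/5) · 400^2/2 = 64000

Turán's theorem: ex(n, K_{r+1}) is achieved by the complete r-partite Turán graph T(n, r) with parts as balanced as possible, and is at most (1 − 1/r) · n^2/2. For r = 5, n = 400: the density bound is (4/5) · 160000/2 = 64000. Since 5 ∣ 400, the Turán graph T(400, 5) has parts of equal size 80, and its edge count e(T(400, 5)) = 64000 attains the density bound exactly.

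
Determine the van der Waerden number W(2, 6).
W(2, 6) = 1132

This is a classical value, W(2, 6) = 1132, established by combining an explicit 2-colouring of {1, ..., 1131} with no monochromatic 6-AP (giving the lower bound W(2, 6) > 1131) and a finite case analysis / exhaustive computer search showing every 2-colouring of {1, ..., 1132} has such an AP.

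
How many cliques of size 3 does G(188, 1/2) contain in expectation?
E[# K_3] = C(188, 3) · (1/2)^C(3, 2) = 1089836 / 2^3 = 272459/2 = 136229.5

For each 3-subset S of vertices (there are C(188, 3) = 1089836 such S), let X_S = 1 if S induces a K_3 (all C(3, 2) = 3 edges present). Then P(X_S = 1) = (1/2)^3 = 1/8. By linearity of expectation, E[# K_3] = C(188, 3) · (1/2)^3 = 1089836 / 8 = 272459/2 = 136229.5.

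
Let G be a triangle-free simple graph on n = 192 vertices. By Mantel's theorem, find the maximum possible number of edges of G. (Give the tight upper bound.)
ex(192, K_3) = ⌊192^2/4⌋ = 9216

Mantel (1907): a triangle-free graph on n vertices has at most ⌊n^2/4⌋ edges, with equality for the complete bipartite graph K_{⌊n/2⌋, ⌈n/2⌉}. For n = 192: ⌊192^2/4⌋ = ⌊36864/4⌋ = 9216. The extremal graph is K_{96, 96}, which has 96·96 = 9216 edges.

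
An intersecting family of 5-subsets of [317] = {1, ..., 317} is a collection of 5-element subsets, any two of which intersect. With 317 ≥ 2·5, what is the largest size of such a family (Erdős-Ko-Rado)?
max |F| = C(316, 4) = 407624595

The Erdős-Ko-Rado theorem states: for n ≥ 2k, an intersecting family of k-subsets of an n-element set has size at most C(n − 1, k − 1), with equality for 'star' families {A ⊆ [n] : |A| = k, i ∈ A} (fix an element i). For n = 317, k = 5: C(316, 4) = 407624595.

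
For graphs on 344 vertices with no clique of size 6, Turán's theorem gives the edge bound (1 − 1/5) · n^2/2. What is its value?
Turán density bound = (4/5) · 344^2/2 = 236672/5 ≈ 47334.4

Turán's theorem: ex(n, K_{r+1}) is achieved by the complete r-partite Turán graph T(n, r) with parts as balanced as possible, and is at most (1 − 1/r) · n^2/2. For r = 5, n = 344: the density bound is (4/5) · 118336/2 = 236672/5 ≈ 47334.4. The integer-valued extremum is e(T(344, 5)) = 47334, which is strictly less than the density bound 236672/5 since 5 ∤ 344 (the parts of T(344, 5) cannot all be equal).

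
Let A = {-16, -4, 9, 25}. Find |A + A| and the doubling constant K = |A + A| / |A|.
K = |A + A| / |A| = 10/4 = 5/2

Enumerate A + A = {a + b : a, b ∈ A}. With |A| = 4, there are |A|^2 = 16 ordered sum pairs; collecting distinct values, A + A = {-32, -20, -8, -7, 5, 9, 18, 21, 34, 50}, so |A + A| = 10. Thus K = 10/4 = 5/2. For comparison, the minimum possible |A + A| over all 4-element sets is 2·4 − 1 = 7 (so min K = 7/4), attained only by arithmetic progressions.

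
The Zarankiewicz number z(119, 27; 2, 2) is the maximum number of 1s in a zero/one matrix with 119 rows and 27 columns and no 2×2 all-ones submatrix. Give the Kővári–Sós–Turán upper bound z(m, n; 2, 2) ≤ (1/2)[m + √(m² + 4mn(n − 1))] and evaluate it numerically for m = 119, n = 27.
z(119, 27; 2, 2) ≤ (1/2)[119 + √(119² + 4·119·27·26)] = (1/2)[119 + √348313] = 354.5902

Kővári–Sós–Turán: let r_1, ..., r_119 be the row sums and z = Σ r_i the total number of 1s. Each pair of columns can share at most one row with both entries 1 (else a 2×2 all-ones block appears), so Σ_i C(r_i, 2) ≤ C(27, 2) = 351. By convexity Σ_i C(r_i, 2) ≥ 119·C(z/119, 2) = z(z − 119)/(2·119), giving z² − 119z − 119·27·26 ≤ 0 and hence z ≤ (1/2)[119 + √(14161 + 4·83538)] = (1/2)[119 + √348313] ≈ (1/2)(119 + 590.1805) = 354.5902.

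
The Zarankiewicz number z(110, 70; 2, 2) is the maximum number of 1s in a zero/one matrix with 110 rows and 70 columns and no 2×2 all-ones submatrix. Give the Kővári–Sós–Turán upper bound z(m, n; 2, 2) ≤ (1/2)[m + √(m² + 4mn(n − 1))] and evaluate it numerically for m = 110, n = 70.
z(110, 70; 2, 2) ≤ (1/2)[110 + √(110² + 4·110·70·69)] = (1/2)[110 + √2137300] = 785.9754

Kővári–Sós–Turán: let r_1, ..., r_110 be the row sums and z = Σ r_i the total number of 1s. Each pair of columns can share at most one row with both entries 1 (else a 2×2 all-ones block appears), so Σ_i C(r_i, 2) ≤ C(70, 2) = 2415. By convexity Σ_i C(r_i, 2) ≥ 110·C(z/110, 2) = z(z − 110)/(2·110), giving z² − 110z − 110·70·69 ≤ 0 and hence z ≤ (1/2)[110 + √(12100 + 4·531300)] = (1/2)[110 + √2137300] ≈ (1/2)(110 + 1461.9508) = 785.9754.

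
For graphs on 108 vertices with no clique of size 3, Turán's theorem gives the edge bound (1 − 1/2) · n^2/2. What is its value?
Turán density bound = (1/2) · 108^2/2 = 2916

Turán's theorem: ex(n, K_{r+1}) is achieved by the complete r-partite Turán graph T(n, r) with parts as balanced as possible, and is at most (1 − 1/r) · n^2/2. For r = 2, n = 108: the density bound is (1/2) · 11664/2 = 2916. Since 2 ∣ 108, the Turán graph T(108, 2) has parts of equal size 54, and its edge count e(T(108, 2)) = 2916 attains the density bound exactly.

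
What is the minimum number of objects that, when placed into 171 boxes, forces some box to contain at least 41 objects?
n = (41 − 1)·171 + 1 = 6841

By the generalised pigeonhole principle, to guarantee some box contains ≥ r objects we need more than (r − 1) · k objects total. Threshold: n = (r − 1) · k + 1. With r = 41 and k = 171: n = 40 · 171 + 1 = 6840 + 1 = 6841. For n = 6840 = 40 · 171, we can put exactly 40 objects in every box, avoiding 41 in any single one — so 6841 is tight.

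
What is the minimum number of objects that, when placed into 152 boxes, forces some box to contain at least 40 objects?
n = (40 − 1)·152 + 1 = 5929

By the generalised pigeonhole principle, to guarantee some box contains ≥ r objects we need more than (r − 1) · k objects total. Threshold: n = (r − 1) · k + 1. With r = 40 and k = 152: n = 39 · 152 + 1 = 5928 + 1 = 5929. For n = 5928 = 39 · 152, we can put exactly 39 objects in every box, avoiding 40 in any single one — so 5929 is tight.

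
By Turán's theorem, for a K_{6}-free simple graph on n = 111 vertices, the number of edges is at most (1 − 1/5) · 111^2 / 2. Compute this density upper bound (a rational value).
Turán density bound = (4/5) · 111^2/2 = 24642/5 ≈ 4928.4

Turán's theorem: ex(n, K_{r+1}) is achieved by the complete r-partite Turán graph T(n, r) with parts as balanced as possible, and is at most (1 − 1/r) · n^2/2. For r = 5, n = 111: the density bound is (4/5) · 12321/2 = 24642/5 ≈ 4928.4. The integer-valued extremum is e(T(111, 5)) = 4928, which is strictly less than the density bound 24642/5 since 5 ∤ 111 (the parts of T(111, 5) cannot all be equal).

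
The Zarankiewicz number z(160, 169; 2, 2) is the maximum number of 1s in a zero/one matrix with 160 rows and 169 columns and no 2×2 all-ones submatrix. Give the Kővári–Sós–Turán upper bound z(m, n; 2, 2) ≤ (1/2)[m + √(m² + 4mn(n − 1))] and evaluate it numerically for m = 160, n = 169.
z(160, 169; 2, 2) ≤ (1/2)[160 + √(160² + 4·160·169·168)] = (1/2)[160 + √18196480] = 2212.8666

Kővári–Sós–Turán: let r_1, ..., r_160 be the row sums and z = Σ r_i the total number of 1s. Each pair of columns can share at most one row with both entries 1 (else a 2×2 all-ones block appears), so Σ_i C(r_i, 2) ≤ C(169, 2) = 14196. By convexity Σ_i C(r_i, 2) ≥ 160·C(z/160, 2) = z(z − 160)/(2·160), giving z² − 160z − 160·169·168 ≤ 0 and hence z ≤ (1/2)[160 + √(25600 + 4·4542720)] = (1/2)[160 + √18196480] ≈ (1/2)(160 + 4265.7332) = 2212.8666.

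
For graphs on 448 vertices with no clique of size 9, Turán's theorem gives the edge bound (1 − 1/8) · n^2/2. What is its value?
Turán density bound = (7/8) · 448^2/2 = 87808

Turán's theorem: ex(n, K_{r+1}) is achieved by the complete r-partite Turán graph T(n, r) with parts as balanced as possible, and is at most (1 − 1/r) · n^2/2. For r = 8, n = 448: the density bound is (7/8) · 200704/2 = 87808. Since 8 ∣ 448, the Turán graph T(448, 8) has parts of equal size 56, and its edge count e(T(448, 8)) = 87808 attains the density bound exactly.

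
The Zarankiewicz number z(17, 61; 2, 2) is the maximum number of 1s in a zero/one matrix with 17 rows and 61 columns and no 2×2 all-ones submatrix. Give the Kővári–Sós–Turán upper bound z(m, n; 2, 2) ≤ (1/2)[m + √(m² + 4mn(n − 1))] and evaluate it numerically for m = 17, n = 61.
z(17, 61; 2, 2) ≤ (1/2)[17 + √(17² + 4·17·61·60)] = (1/2)[17 + √249169] = 258.0842

Kővári–Sós–Turán: let r_1, ..., r_17 be the row sums and z = Σ r_i the total number of 1s. Each pair of columns can share at most one row with both entries 1 (else a 2×2 all-ones block appears), so Σ_i C(r_i, 2) ≤ C(61, 2) = 1830. By convexity Σ_i C(r_i, 2) ≥ 17·C(z/17, 2) = z(z − 17)/(2·17), giving z² − 17z − 17·61·60 ≤ 0 and hence z ≤ (1/2)[17 + √(289 + 4·62220)] = (1/2)[17 + √249169] ≈ (1/2)(17 + 499.1683) = 258.0842.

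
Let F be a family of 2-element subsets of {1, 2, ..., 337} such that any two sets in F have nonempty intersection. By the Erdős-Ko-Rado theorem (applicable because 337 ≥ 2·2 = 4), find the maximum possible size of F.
max |F| = C(336, 1) = 336

The Erdős-Ko-Rado theorem states: for n ≥ 2k, an intersecting family of k-subsets of an n-element set has size at most C(n − 1, k − 1), with equality for 'star' families {A ⊆ [n] : |A| = k, i ∈ A} (fix an element i). For n = 337, k = 2: C(336, 1) = 336.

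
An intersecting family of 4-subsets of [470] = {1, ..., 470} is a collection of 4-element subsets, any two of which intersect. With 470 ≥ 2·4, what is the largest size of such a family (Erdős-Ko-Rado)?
max |F| = C(469, 3) = 17083794

Erdős-Ko-Rado (1961): when n ≥ 2k, max |F| = C(n−1, k−1). The bound is attained by the star {A : i ∈ A} for any fixed i ∈ [n]. Here C(470−1, 4−1) = C(469, 3) = 17083794.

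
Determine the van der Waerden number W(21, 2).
W(21, 2) = 21 + 1 = 22

A 2-term AP is any pair of integers, so a monochromatic 2-AP exists iff some colour is used at least twice. With 21 colours, the colouring i ↦ i on {1, ..., 21} uses each colour once, avoiding any monochromatic pair, so W(21, 2) > 21. For {1, ..., 22}, pigeonhole forces two integers of the same colour, which form a monochromatic 2-AP. Hence W(21, 2) = 22.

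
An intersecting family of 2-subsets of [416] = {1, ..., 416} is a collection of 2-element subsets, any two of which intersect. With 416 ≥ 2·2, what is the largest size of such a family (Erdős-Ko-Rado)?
max |F| = C(415, 1) = 415

Erdős-Ko-Rado (1961): when n ≥ 2k, max |F| = C(n−1, k−1). The bound is attained by the star {A : i ∈ A} for any fixed i ∈ [n]. Here C(416−1, 2−1) = C(415, 1) = 415.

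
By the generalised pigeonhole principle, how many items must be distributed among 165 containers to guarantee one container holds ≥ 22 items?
n = (22 − 1)·165 + 1 = 3466

By the generalised pigeonhole principle, to guarantee some box contains ≥ r objects we need more than (r − 1) · k objects total. Threshold: n = (r − 1) · k + 1. With r = 22 and k = 165: n = 21 · 165 + 1 = 3465 + 1 = 3466. For n = 3465 = 21 · 165, we can put exactly 21 objects in every box, avoiding 22 in any single one — so 3466 is tight.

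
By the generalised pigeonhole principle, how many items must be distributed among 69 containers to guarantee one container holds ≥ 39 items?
n = (39 − 1)·69 + 1 = 2623

By the generalised pigeonhole principle, to guarantee some box contains ≥ r objects we need more than (r − 1) · k objects total. Threshold: n = (r − 1) · k + 1. With r = 39 and k = 69: n = 38 · 69 + 1 = 2622 + 1 = 2623. For n = 2622 = 38 · 69, we can put exactly 38 objects in every box, avoiding 39 in any single one — so 2623 is tight.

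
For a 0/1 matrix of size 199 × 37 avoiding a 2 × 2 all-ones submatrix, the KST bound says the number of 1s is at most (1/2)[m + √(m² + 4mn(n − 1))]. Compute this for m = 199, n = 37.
z(199, 37; 2, 2) ≤ (1/2)[199 + √(199² + 4·199·37·36)] = (1/2)[199 + √1099873] = 623.8742

Kővári–Sós–Turán: let r_1, ..., r_199 be the row sums and z = Σ r_i the total number of 1s. Each pair of columns can share at most one row with both entries 1 (else a 2×2 all-ones block appears), so Σ_i C(r_i, 2) ≤ C(37, 2) = 666. By convexity Σ_i C(r_i, 2) ≥ 199·C(z/199, 2) = z(z − 199)/(2·199), giving z² − 199z − 199·37·36 ≤ 0 and hence z ≤ (1/2)[199 + √(39601 + 4·265068)] = (1/2)[199 + √1099873] ≈ (1/2)(199 + 1048.7483) = 623.8742.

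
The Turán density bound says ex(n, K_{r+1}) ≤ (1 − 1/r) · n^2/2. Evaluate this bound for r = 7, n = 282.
Turán density bound = (6/7) · 282^2/2 = 238572/7 ≈ 34081.7143

Turán's theorem: ex(n, K_{r+1}) is achieved by the complete r-partite Turán graph T(n, r) with parts as balanced as possible, and is at most (1 − 1/r) · n^2/2. For r = 7, n = 282: the density bound is (6/7) · 79524/2 = 238572/7 ≈ 34081.7143. The integer-valued extremum is e(T(282, 7)) = 34081, which is strictly less than the density bound 238572/7 since 7 ∤ 282 (the parts of T(282, 7) cannot all be equal).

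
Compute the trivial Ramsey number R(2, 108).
R(2, 108) = 108

R(2, k) = k for all k ≥ 2: in a 2-colouring of K_k, either some edge is red (a red K_2) or all edges are blue (a blue K_k). And K_{107} coloured all-blue has no blue K_108, so R(2, 108) > 107. Hence R(2, 108) = 108.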